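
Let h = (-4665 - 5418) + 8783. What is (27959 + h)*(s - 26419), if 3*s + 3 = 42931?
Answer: -968494811/3 ≈ -3.2283e+8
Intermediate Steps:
s = 42928/3 (s = -1 + (⅓)*42931 = -1 + 42931/3 = 42928/3 ≈ 14309.)
h = -1300 (h = -10083 + 8783 = -1300)
(27959 + h)*(s - 26419) = (27959 - 1300)*(42928/3 - 26419) = 26659*(-36329/3) = -968494811/3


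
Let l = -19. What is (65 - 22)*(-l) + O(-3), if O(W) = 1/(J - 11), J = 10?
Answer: 816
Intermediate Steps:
O(W) = -1 (O(W) = 1/(10 - 11) = 1/(-1) = -1)
(65 - 22)*(-l) + O(-3) = (65 - 22)*(-1*(-19)) - 1 = 43*19 - 1 = 817 - 1 = 816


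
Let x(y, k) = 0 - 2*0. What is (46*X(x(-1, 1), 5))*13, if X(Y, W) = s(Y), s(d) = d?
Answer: 0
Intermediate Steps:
x(y, k) = 0 (x(y, k) = 0 + 0 = 0)
X(Y, W) = Y
(46*X(x(-1, 1), 5))*13 = (46*0)*13 = 0*13 = 0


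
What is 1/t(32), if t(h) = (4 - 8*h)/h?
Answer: -8/63 ≈ -0.12698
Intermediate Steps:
t(h) = (4 - 8*h)/h
1/t(32) = 1/(-8 + 4/32) = 1/(-8 + 4*(1/32)) = 1/(-8 + ⅛) = 1/(-63/8) = -8/63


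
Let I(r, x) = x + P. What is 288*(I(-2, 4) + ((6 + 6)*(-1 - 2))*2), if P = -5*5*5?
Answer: -55584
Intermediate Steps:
P = -125 (P = -25*5 = -125)
I(r, x) = -125 + x (I(r, x) = x - 125 = -125 + x)
288*(I(-2, 4) + ((6 + 6)*(-1 - 2))*2) = 288*((-125 + 4) + ((6 + 6)*(-1 - 2))*2) = 288*(-121 + (12*(-3))*2) = 288*(-121 - 36*2) = 288*(-121 - 72) = 288*(-193) = -55584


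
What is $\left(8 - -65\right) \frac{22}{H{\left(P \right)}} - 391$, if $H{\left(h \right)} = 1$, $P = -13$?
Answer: $1215$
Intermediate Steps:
$\left(8 - -65\right) \frac{22}{H{\left(P \right)}} - 391 = \left(8 - -65\right) \frac{22}{1} - 391 = \left(8 + 65\right) 22 \cdot 1 - 391 = 73 \cdot 22 - 391 = 1606 - 391 = 1215$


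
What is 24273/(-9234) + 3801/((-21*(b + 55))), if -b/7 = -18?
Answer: -1241/342 ≈ -3.6287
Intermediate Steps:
b = 126 (b = -7*(-18) = 126)
24273/(-9234) + 3801/((-21*(b + 55))) = 24273/(-9234) + 3801/((-21*(126 + 55))) = 24273*(-1/9234) + 3801/((-21*181)) = -899/342 + 3801/(-3801) = -899/342 + 3801*(-1/3801) = -899/342 - 1 = -1241/342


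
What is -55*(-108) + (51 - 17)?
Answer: 5974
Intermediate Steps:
-55*(-108) + (51 - 17) = 5940 + 34 = 5974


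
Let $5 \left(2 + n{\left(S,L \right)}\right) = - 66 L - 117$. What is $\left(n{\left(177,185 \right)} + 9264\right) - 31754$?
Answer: $- \frac{124787}{5} \approx -24957.0$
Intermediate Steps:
$n{\left(S,L \right)} = - \frac{127}{5} - \frac{66 L}{5}$ ($n{\left(S,L \right)} = -2 + \frac{- 66 L - 117}{5} = -2 + \frac{-117 - 66 L}{5} = -2 - \left(\frac{117}{5} + \frac{66 L}{5}\right) = - \frac{127}{5} - \frac{66 L}{5}$)
$\left(n{\left(177,185 \right)} + 9264\right) - 31754 = \left(\left(- \frac{127}{5} - 2442\right) + 9264\right) - 31754 = \left(- \frac{12337}{5} + 9264\right) - 31754 = \frac{33983}{5} - 31754 = - \frac{124787}{5}$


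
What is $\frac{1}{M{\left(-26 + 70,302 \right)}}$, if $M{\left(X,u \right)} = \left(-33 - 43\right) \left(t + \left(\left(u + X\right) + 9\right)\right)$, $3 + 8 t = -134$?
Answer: $- \frac{2}{51357} \approx -3.8943 \cdot 10^{-5}$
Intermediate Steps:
$t = - \frac{137}{8}$ ($t = - \frac{3}{8} + \frac{1}{8} \left(-134\right) = - \frac{3}{8} - \frac{67}{4} = - \frac{137}{8} \approx -17.125$)
$M{\left(X,u \right)} = \frac{1235}{2} - 76 X - 76 u$ ($M{\left(X,u \right)} = \left(-33 - 43\right) \left(- \frac{137}{8} + \left(\left(u + X\right) + 9\right)\right) = - 76 \left(- \frac{137}{8} + \left(\left(X + u\right) + 9\right)\right) = - 76 \left(- \frac{137}{8} + \left(9 + X + u\right)\right) = - 76 \left(- \frac{65}{8} + X + u\right) = \frac{1235}{2} - 76 X - 76 u$)
$\frac{1}{M{\left(-26 + 70,302 \right)}} = \frac{1}{\frac{1235}{2} - 76 \left(-26 + 70\right) - 22952} = \frac{1}{\frac{1235}{2} - 3344 - 22952} = \frac{1}{- \frac{51357}{2}} = - \frac{2}{51357}$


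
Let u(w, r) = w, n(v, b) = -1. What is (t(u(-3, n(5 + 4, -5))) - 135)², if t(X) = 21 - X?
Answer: 12321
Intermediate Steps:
(t(u(-3, n(5 + 4, -5))) - 135)² = ((21 - 1*(-3)) - 135)² = ((21 + 3) - 135)² = (24 - 135)² = (-111)² = 12321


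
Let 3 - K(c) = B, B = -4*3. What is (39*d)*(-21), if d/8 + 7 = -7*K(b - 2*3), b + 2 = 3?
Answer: 733824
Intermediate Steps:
b = 1 (b = -2 + 3 = 1)
B = -12
K(c) = 15 (K(c) = 3 - 1*(-12) = 3 + 12 = 15)
d = -896 (d = -56 + 8*(-7*15) = -56 + 8*(-105) = -56 - 840 = -896)
(39*d)*(-21) = (39*(-896))*(-21) = -34944*(-21) = 733824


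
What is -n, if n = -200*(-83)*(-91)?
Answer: 1510600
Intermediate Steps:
n = -1510600 (n = 16600*(-91) = -1510600)
-n = -1*(-1510600) = 1510600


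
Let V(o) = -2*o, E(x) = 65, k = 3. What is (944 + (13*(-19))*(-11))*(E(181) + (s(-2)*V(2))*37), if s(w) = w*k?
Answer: 3488933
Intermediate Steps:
s(w) = 3*w (s(w) = w*3 = 3*w)
(944 + (13*(-19))*(-11))*(E(181) + (s(-2)*V(2))*37) = (944 + (13*(-19))*(-11))*(65 + ((3*(-2))*(-2*2))*37) = (944 - 247*(-11))*(65 - 6*(-4)*37) = (944 + 2717)*(65 + 24*37) = 3661*(65 + 888) = 3661*953 = 3488933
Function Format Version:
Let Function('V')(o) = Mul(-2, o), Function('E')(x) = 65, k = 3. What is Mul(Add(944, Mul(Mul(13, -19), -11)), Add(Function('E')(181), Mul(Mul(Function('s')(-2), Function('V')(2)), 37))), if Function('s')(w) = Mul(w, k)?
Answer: 3488933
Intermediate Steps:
Function('s')(w) = Mul(3, w) (Function('s')(w) = Mul(w, 3) = Mul(3, w))
Mul(Add(944, Mul(Mul(13, -19), -11)), Add(Function('E')(181), Mul(Mul(Function('s')(-2), Function('V')(2)), 37))) = Mul(Add(944, Mul(Mul(13, -19), -11)), Add(65, Mul(Mul(Mul(3, -2), Mul(-2, 2)), 37))) = Mul(Add(944, Mul(-247, -11)), Add(65, Mul(Mul(-6, -4), 37))) = Mul(Add(944, 2717), Add(65, Mul(24, 37))) = Mul(3661, Add(65, 888)) = Mul(3661, 953) = 3488933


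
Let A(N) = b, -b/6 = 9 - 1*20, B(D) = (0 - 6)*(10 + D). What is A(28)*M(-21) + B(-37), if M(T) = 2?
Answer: 294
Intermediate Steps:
B(D) = -60 - 6*D (B(D) = -6*(10 + D) = -60 - 6*D)
b = 66 (b = -6*(9 - 1*20) = -6*(9 - 20) = -6*(-11) = 66)
A(N) = 66
A(28)*M(-21) + B(-37) = 66*2 + (-60 - 6*(-37)) = 132 + (-60 + 222) = 132 + 162 = 294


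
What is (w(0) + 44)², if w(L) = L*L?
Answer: 1936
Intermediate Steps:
w(L) = L²
(w(0) + 44)² = (0² + 44)² = (0 + 44)² = 44² = 1936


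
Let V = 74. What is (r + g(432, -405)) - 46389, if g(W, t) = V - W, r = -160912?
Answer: -207659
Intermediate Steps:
g(W, t) = 74 - W
(r + g(432, -405)) - 46389 = (-160912 + (74 - 1*432)) - 46389 = (-160912 + (74 - 432)) - 46389 = (-160912 - 358) - 46389 = -161270 - 46389 = -207659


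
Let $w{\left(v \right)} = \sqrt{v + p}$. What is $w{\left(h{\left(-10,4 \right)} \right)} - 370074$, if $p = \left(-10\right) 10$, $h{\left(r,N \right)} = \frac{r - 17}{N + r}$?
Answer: $-370074 + \frac{i \sqrt{382}}{2} \approx -3.7007 \cdot 10^{5} + 9.7724 i$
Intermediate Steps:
$h{\left(r,N \right)} = \frac{-17 + r}{N + r}$
$p = -100$
$w{\left(v \right)} = \sqrt{-100 + v}$ ($w{\left(v \right)} = \sqrt{v - 100} = \sqrt{-100 + v}$)
$w{\left(h{\left(-10,4 \right)} \right)} - 370074 = \sqrt{-100 + \frac{-17 - 10}{4 - 10}} - 370074 = \sqrt{-100 + \frac{1}{-6} \left(-27\right)} - 370074 = \sqrt{-100 - - \frac{9}{2}} - 370074 = \sqrt{-100 + \frac{9}{2}} - 370074 = \sqrt{- \frac{191}{2}} - 370074 = \frac{i \sqrt{382}}{2} - 370074 = -370074 + \frac{i \sqrt{382}}{2}$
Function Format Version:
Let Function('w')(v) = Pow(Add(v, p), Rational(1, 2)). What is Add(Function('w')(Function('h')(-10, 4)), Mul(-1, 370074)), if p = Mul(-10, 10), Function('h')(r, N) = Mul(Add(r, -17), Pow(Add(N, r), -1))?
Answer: Add(-370074, Mul(Rational(1, 2), I, Pow(382, Rational(1, 2)))) ≈ Add(-3.7007e+5, Mul(9.7724, I))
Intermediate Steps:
Function('h')(r, N) = Mul(Pow(Add(N, r), -1), Add(-17, r)) (Function('h')(r, N) = Mul(Add(-17, r), Pow(Add(N, r), -1)) = Mul(Pow(Add(N, r), -1), Add(-17, r)))
p = -100
Function('w')(v) = Pow(Add(-100, v), Rational(1, 2)) (Function('w')(v) = Pow(Add(v, -100), Rational(1, 2)) = Pow(Add(-100, v), Rational(1, 2)))
Add(Function('w')(Function('h')(-10, 4)), Mul(-1, 370074)) = Add(Pow(Add(-100, Mul(Pow(Add(4, -10), -1), Add(-17, -10))), Rational(1, 2)), Mul(-1, 370074)) = Add(Pow(Add(-100, Mul(Pow(-6, -1), -27)), Rational(1, 2)), -370074) = Add(Pow(Add(-100, Mul(Rational(-1, 6), -27)), Rational(1, 2)), -370074) = Add(Pow(Add(-100, Rational(9, 2)), Rational(1, 2)), -370074) = Add(Pow(Rational(-191, 2), Rational(1, 2)), -370074) = Add(Mul(Rational(1, 2), I, Pow(382, Rational(1, 2))), -370074) = Add(-370074, Mul(Rational(1, 2), I, Pow(382, Rational(1, 2))))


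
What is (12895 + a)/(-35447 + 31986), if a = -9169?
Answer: -3726/3461 ≈ -1.0766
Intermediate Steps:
(12895 + a)/(-35447 + 31986) = (12895 - 9169)/(-35447 + 31986) = 3726/(-3461) = 3726*(-1/3461) = -3726/3461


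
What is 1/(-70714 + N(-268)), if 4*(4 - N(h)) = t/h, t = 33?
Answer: -1072/75801087 ≈ -1.4142e-5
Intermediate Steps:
N(h) = 4 - 33/(4*h)
1/(-70714 + N(-268)) = 1/(-70714 + (4 - 33/4/(-268))) = 1/(-70714 + (4 - 33/4*(-1/268))) = 1/(-70714 + (4 + 33/1072)) = 1/(-70714 + 4321/1072) = 1/(-75801087/1072) = -1072/75801087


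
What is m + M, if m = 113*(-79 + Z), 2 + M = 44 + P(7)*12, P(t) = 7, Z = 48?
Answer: -3377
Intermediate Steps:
M = 126 (M = -2 + (44 + 7*12) = -2 + (44 + 84) = -2 + 128 = 126)
m = -3503 (m = 113*(-79 + 48) = 113*(-31) = -3503)
m + M = -3503 + 126 = -3377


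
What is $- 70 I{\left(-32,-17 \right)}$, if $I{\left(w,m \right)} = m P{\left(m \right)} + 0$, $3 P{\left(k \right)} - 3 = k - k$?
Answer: $1190$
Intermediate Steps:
$P{\left(k \right)} = 1$ ($P{\left(k \right)} = 1 + \frac{k - k}{3} = 1 + \frac{1}{3} \cdot 0 = 1 + 0 = 1$)
$I{\left(w,m \right)} = m$ ($I{\left(w,m \right)} = m 1 + 0 = m + 0 = m$)
$- 70 I{\left(-32,-17 \right)} = \left(-70\right) \left(-17\right) = 1190$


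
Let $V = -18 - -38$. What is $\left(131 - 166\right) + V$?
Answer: $-15$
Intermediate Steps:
$V = 20$ ($V = -18 + 38 = 20$)
$\left(131 - 166\right) + V = \left(131 - 166\right) + 20 = -35 + 20 = -15$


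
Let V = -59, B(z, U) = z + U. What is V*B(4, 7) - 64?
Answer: -713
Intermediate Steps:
B(z, U) = U + z
V*B(4, 7) - 64 = -59*(7 + 4) - 64 = -59*11 - 64 = -649 - 64 = -713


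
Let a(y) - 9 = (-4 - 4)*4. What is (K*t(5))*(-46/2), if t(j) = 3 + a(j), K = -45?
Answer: -20700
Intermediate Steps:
a(y) = -23 (a(y) = 9 + (-4 - 4)*4 = 9 - 8*4 = 9 - 32 = -23)
t(j) = -20 (t(j) = 3 - 23 = -20)
(K*t(5))*(-46/2) = (-45*(-20))*(-46/2) = 900*(-46*½) = 900*(-23) = -20700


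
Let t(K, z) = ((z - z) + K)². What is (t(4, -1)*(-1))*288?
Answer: -4608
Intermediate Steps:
t(K, z) = K² (t(K, z) = (0 + K)² = K²)
(t(4, -1)*(-1))*288 = (4²*(-1))*288 = (16*(-1))*288 = -16*288 = -4608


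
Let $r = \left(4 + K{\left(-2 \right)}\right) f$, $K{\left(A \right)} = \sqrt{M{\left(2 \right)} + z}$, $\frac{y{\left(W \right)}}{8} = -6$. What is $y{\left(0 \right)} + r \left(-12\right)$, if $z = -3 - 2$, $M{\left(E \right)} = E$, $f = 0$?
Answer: $-48$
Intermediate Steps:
$y{\left(W \right)} = -48$ ($y{\left(W \right)} = 8 \left(-6\right) = -48$)
$z = -5$ ($z = -3 - 2 = -5$)
$K{\left(A \right)} = i \sqrt{3}$ ($K{\left(A \right)} = \sqrt{2 - 5} = \sqrt{-3} = i \sqrt{3}$)
$r = 0$ ($r = \left(4 + i \sqrt{3}\right) 0 = 0$)
$y{\left(0 \right)} + r \left(-12\right) = -48 + 0 \left(-12\right) = -48 + 0 = -48$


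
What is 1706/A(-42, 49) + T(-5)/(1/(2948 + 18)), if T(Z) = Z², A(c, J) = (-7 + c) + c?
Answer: 6745944/91 ≈ 74131.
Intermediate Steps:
A(c, J) = -7 + 2*c
1706/A(-42, 49) + T(-5)/(1/(2948 + 18)) = 1706/(-7 + 2*(-42)) + (-5)²/(1/(2948 + 18)) = 1706/(-7 - 84) + 25/(1/2966) = 1706/(-91) + 25/(1/2966) = 1706*(-1/91) + 25*2966 = -1706/91 + 74150 = 6745944/91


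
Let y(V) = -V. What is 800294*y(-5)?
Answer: 4001470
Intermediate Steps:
800294*y(-5) = 800294*(-1*(-5)) = 800294*5 = 4001470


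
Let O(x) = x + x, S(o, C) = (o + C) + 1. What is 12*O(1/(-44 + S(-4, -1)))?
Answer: -1/2 ≈ -0.50000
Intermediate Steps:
S(o, C) = 1 + C + o (S(o, C) = (C + o) + 1 = 1 + C + o)
O(x) = 2*x
12*O(1/(-44 + S(-4, -1))) = 12*(2/(-44 + (1 - 1 - 4))) = 12*(2/(-44 - 4)) = 12*(2/(-48)) = 12*(2*(-1/48)) = 12*(-1/24) = -1/2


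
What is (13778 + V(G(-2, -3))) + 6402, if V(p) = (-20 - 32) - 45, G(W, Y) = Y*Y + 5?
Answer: 20083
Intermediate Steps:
G(W, Y) = 5 + Y² (G(W, Y) = Y² + 5 = 5 + Y²)
V(p) = -97 (V(p) = -52 - 45 = -97)
(13778 + V(G(-2, -3))) + 6402 = (13778 - 97) + 6402 = 13681 + 6402 = 20083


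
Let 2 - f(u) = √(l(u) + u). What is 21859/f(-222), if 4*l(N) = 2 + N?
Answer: 43718/281 + 21859*I*√277/281 ≈ 155.58 + 1294.7*I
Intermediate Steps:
l(N) = ½ + N/4 (l(N) = (2 + N)/4 = ½ + N/4)
f(u) = 2 - √(½ + 5*u/4) (f(u) = 2 - √((½ + u/4) + u) = 2 - √(½ + 5*u/4))
21859/f(-222) = 21859/(2 - √(2 + 5*(-222))/2) = 21859/(2 - √(2 - 1110)/2) = 21859/(2 - I*√277)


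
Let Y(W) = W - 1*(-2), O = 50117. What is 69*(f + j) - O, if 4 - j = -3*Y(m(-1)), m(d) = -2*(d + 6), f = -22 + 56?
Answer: -49151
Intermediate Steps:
f = 34
m(d) = -12 - 2*d (m(d) = -2*(6 + d) = -12 - 2*d)
Y(W) = 2 + W (Y(W) = W + 2 = 2 + W)
j = -20 (j = 4 - (-3)*(2 + (-12 - 2*(-1))) = 4 - (-3)*(2 + (-12 + 2)) = 4 - (-3)*(2 - 10) = 4 - (-3)*(-8) = 4 - 1*24 = 4 - 24 = -20)
69*(f + j) - O = 69*(34 - 20) - 1*50117 = 69*14 - 50117 = 966 - 50117 = -49151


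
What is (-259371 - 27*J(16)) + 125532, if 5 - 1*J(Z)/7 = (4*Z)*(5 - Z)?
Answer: -267840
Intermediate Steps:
J(Z) = 35 - 28*Z*(5 - Z) (J(Z) = 35 - 7*4*Z*(5 - Z) = 35 - 28*Z*(5 - Z))
(-259371 - 27*J(16)) + 125532 = (-259371 - 27*(35 - 140*16 + 28*16²)) + 125532 = (-259371 - 27*(35 - 2240 + 28*256)) + 125532 = (-259371 - 27*(35 - 2240 + 7168)) + 125532 = (-259371 - 27*4963) + 125532 = (-259371 - 134001) + 125532 = -393372 + 125532 = -267840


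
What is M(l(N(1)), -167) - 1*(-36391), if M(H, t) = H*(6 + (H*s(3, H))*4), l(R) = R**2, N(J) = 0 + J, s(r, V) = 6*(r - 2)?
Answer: 36421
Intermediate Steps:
s(r, V) = -12 + 6*r (s(r, V) = 6*(-2 + r) = -12 + 6*r)
N(J) = J
M(H, t) = H*(6 + 24*H) (M(H, t) = H*(6 + (H*(-12 + 6*3))*4) = H*(6 + (H*(-12 + 18))*4) = H*(6 + (H*6)*4) = H*(6 + (6*H)*4) = H*(6 + 24*H))
M(l(N(1)), -167) - 1*(-36391) = 6*1**2*(1 + 4*1**2) - 1*(-36391) = 6*1*(1 + 4*1) + 36391 = 6*1*(1 + 4) + 36391 = 6*1*5 + 36391 = 30 + 36391 = 36421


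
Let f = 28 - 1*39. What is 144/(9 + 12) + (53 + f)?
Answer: 342/7 ≈ 48.857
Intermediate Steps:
f = -11 (f = 28 - 39 = -11)
144/(9 + 12) + (53 + f) = 144/(9 + 12) + (53 - 11) = 144/21 + 42 = 144*(1/21) + 42 = 48/7 + 42 = 342/7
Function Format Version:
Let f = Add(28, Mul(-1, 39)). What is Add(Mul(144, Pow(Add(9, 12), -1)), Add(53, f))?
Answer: Rational(342, 7) ≈ 48.857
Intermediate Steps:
f = -11 (f = Add(28, -39) = -11)
Add(Mul(144, Pow(Add(9, 12), -1)), Add(53, f)) = Add(Mul(144, Pow(Add(9, 12), -1)), Add(53, -11)) = Add(Mul(144, Pow(21, -1)), 42) = Add(Mul(144, Rational(1, 21)), 42) = Add(Rational(48, 7), 42) = Rational(342, 7)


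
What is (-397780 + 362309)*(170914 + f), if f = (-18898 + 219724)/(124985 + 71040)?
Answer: -1188406822585396/196025 ≈ -6.0625e+9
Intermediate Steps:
f = 200826/196025 ≈ 1.0245
(-397780 + 362309)*(170914 + f) = (-397780 + 362309)*(170914 + 200826/196025) = -35471*33503617676/196025 = -1188406822585396/196025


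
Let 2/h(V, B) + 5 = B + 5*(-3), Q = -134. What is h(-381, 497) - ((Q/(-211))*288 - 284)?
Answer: 10175786/100647 ≈ 101.10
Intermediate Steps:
h(V, B) = 2/(-20 + B) (h(V, B) = 2/(-5 + (B + 5*(-3))) = 2/(-5 + (B - 15)) = 2/(-5 + (-15 + B)) = 2/(-20 + B))
h(-381, 497) - ((Q/(-211))*288 - 284) = 2/(-20 + 497) - (-134/(-211)*288 - 284) = 2/477 - (-134*(-1/211)*288 - 284) = 2*(1/477) - ((134/211)*288 - 284) = 2/477 - (38592/211 - 284) = 2/477 - 1*(-21332/211) = 2/477 + 21332/211 = 10175786/100647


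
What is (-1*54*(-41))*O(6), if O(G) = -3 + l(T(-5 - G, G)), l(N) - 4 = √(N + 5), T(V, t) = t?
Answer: 2214 + 2214*√11 ≈ 9557.0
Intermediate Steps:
l(N) = 4 + √(5 + N) (l(N) = 4 + √(N + 5) = 4 + √(5 + N))
O(G) = 1 + √(5 + G) (O(G) = -3 + (4 + √(5 + G)) = 1 + √(5 + G))
(-1*54*(-41))*O(6) = (-1*54*(-41))*(1 + √(5 + 6)) = (-54*(-41))*(1 + √11) = 2214*(1 + √11) = 2214 + 2214*√11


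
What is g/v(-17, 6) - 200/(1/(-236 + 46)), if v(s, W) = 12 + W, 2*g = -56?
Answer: 341986/9 ≈ 37998.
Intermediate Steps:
g = -28 (g = (½)*(-56) = -28)
g/v(-17, 6) - 200/(1/(-236 + 46)) = -28/(12 + 6) - 200/(1/(-236 + 46)) = -28/18 - 200/(1/(-190)) = -28*1/18 - 200/(-1/190) = -14/9 - 200*(-190) = -14/9 + 38000 = 341986/9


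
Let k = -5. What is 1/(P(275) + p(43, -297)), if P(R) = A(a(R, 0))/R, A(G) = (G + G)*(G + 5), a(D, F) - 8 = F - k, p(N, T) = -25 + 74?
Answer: 275/13943 ≈ 0.019723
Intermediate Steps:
p(N, T) = 49
a(D, F) = 13 + F (a(D, F) = 8 + (F - 1*(-5)) = 8 + (F + 5) = 8 + (5 + F) = 13 + F)
A(G) = 2*G*(5 + G) (A(G) = (2*G)*(5 + G) = 2*G*(5 + G))
P(R) = 468/R (P(R) = (2*(13 + 0)*(5 + (13 + 0)))/R = (2*13*(5 + 13))/R = (2*13*18)/R = 468/R)
1/(P(275) + p(43, -297)) = 1/(468/275 + 49) = 1/(13943/275) = 275/13943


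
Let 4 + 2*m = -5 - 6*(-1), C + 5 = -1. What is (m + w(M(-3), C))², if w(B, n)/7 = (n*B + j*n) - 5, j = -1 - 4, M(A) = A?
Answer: 358801/4 ≈ 89700.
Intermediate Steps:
C = -6 (C = -5 - 1 = -6)
m = -3/2 (m = -2 + (-5 - 6*(-1))/2 = -2 + (-5 + 6)/2 = -2 + (½)*1 = -2 + ½ = -3/2 ≈ -1.5000)
j = -5
w(B, n) = -35 - 35*n + 7*B*n (w(B, n) = 7*((n*B - 5*n) - 5) = 7*((B*n - 5*n) - 5) = 7*((-5*n + B*n) - 5) = 7*(-5 - 5*n + B*n) = -35 - 35*n + 7*B*n)
(m + w(M(-3), C))² = (-3/2 + (-35 - 35*(-6) + 7*(-3)*(-6)))² = (-3/2 + (-35 + 210 + 126))² = (-3/2 + 301)² = (599/2)² = 358801/4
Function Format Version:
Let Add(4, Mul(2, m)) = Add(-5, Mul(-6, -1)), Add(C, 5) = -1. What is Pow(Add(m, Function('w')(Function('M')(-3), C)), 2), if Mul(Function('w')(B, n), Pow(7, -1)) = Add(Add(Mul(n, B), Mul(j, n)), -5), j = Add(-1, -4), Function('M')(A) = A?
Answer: Rational(358801, 4) ≈ 89700.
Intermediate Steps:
C = -6 (C = Add(-5, -1) = -6)
m = Rational(-3, 2) (m = Add(-2, Mul(Rational(1, 2), Add(-5, Mul(-6, -1)))) = Add(-2, Mul(Rational(1, 2), Add(-5, 6))) = Add(-2, Mul(Rational(1, 2), 1)) = Add(-2, Rational(1, 2)) = Rational(-3, 2) ≈ -1.5000)
j = -5
Function('w')(B, n) = Add(-35, Mul(-35, n), Mul(7, B, n)) (Function('w')(B, n) = Mul(7, Add(Add(Mul(n, B), Mul(-5, n)), -5)) = Mul(7, Add(Add(Mul(B, n), Mul(-5, n)), -5)) = Mul(7, Add(Add(Mul(-5, n), Mul(B, n)), -5)) = Mul(7, Add(-5, Mul(-5, n), Mul(B, n))) = Add(-35, Mul(-35, n), Mul(7, B, n)))
Pow(Add(m, Function('w')(Function('M')(-3), C)), 2) = Pow(Add(Rational(-3, 2), Add(-35, Mul(-35, -6), Mul(7, -3, -6))), 2) = Pow(Add(Rational(-3, 2), Add(-35, 210, 126)), 2) = Pow(Add(Rational(-3, 2), 301), 2) = Pow(Rational(599, 2), 2) = Rational(358801, 4)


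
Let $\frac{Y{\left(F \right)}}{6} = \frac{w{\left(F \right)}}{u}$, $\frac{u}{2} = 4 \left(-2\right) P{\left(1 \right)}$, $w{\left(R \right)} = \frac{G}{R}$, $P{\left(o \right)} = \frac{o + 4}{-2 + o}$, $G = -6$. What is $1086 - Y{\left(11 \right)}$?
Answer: $\frac{238929}{220} \approx 1086.0$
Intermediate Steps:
$P{\left(o \right)} = \frac{4 + o}{-2 + o}$
$w{\left(R \right)} = - \frac{6}{R}$
$u = 80$ ($u = 2 \cdot 4 \left(-2\right) \frac{4 + 1}{-2 + 1} = 2 \left(- 8 \frac{1}{-1} \cdot 5\right) = 2 \left(- 8 \left(\left(-1\right) 5\right)\right) = 2 \left(\left(-8\right) \left(-5\right)\right) = 2 \cdot 40 = 80$)
$Y{\left(F \right)} = - \frac{9}{20 F}$ ($Y{\left(F \right)} = 6 \frac{\left(-6\right) \frac{1}{F}}{80} = 6 - \frac{6}{F} \frac{1}{80} = 6 \left(- \frac{3}{40 F}\right) = - \frac{9}{20 F}$)
$1086 - Y{\left(11 \right)} = 1086 - - \frac{9}{20 \cdot 11} = 1086 - \left(- \frac{9}{20}\right) \frac{1}{11} = 1086 - - \frac{9}{220} = 1086 + \frac{9}{220} = \frac{238929}{220}$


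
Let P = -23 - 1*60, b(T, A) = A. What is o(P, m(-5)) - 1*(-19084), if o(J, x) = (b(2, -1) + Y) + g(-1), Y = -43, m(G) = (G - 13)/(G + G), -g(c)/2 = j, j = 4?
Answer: 19032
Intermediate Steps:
g(c) = -8 (g(c) = -2*4 = -8)
m(G) = (-13 + G)/(2*G) (m(G) = (-13 + G)/((2*G)) = (-13 + G)*(1/(2*G)) = (-13 + G)/(2*G))
P = -83 (P = -23 - 60 = -83)
o(J, x) = -52 (o(J, x) = (-1 - 43) - 8 = -44 - 8 = -52)
o(P, m(-5)) - 1*(-19084) = -52 - 1*(-19084) = -52 + 19084 = 19032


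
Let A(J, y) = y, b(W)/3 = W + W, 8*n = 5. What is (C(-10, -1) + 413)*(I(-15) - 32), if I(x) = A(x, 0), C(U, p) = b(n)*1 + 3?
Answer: -13432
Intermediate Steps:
n = 5/8 (n = (⅛)*5 = 5/8 ≈ 0.62500)
b(W) = 6*W (b(W) = 3*(W + W) = 3*(2*W) = 6*W)
C(U, p) = 27/4 (C(U, p) = (6*(5/8))*1 + 3 = (15/4)*1 + 3 = 15/4 + 3 = 27/4)
I(x) = 0
(C(-10, -1) + 413)*(I(-15) - 32) = (27/4 + 413)*(0 - 32) = (1679/4)*(-32) = -13432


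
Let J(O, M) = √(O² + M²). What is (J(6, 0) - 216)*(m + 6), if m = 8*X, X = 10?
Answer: -18060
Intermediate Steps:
J(O, M) = √(M² + O²)
m = 80 (m = 8*10 = 80)
(J(6, 0) - 216)*(m + 6) = (√(0² + 6²) - 216)*(80 + 6) = (√(0 + 36) - 216)*86 = (√36 - 216)*86 = (6 - 216)*86 = -210*86 = -18060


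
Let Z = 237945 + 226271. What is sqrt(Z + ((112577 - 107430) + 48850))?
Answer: sqrt(518213) ≈ 719.87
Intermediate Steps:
Z = 464216
sqrt(Z + ((112577 - 107430) + 48850)) = sqrt(464216 + ((112577 - 107430) + 48850)) = sqrt(464216 + (5147 + 48850)) = sqrt(464216 + 53997) = sqrt(518213)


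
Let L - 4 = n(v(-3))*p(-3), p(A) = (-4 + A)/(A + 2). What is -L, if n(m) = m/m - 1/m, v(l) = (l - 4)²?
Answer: -76/7 ≈ -10.857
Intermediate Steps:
v(l) = (-4 + l)²
n(m) = 1 - 1/m
p(A) = (-4 + A)/(2 + A)
L = 76/7 (L = 4 + ((-1 + (-4 - 3)²)/((-4 - 3)²))*((-4 - 3)/(2 - 3)) = 4 + ((-1 + (-7)²)/((-7)²))*(-7/(-1)) = 4 + ((-1 + 49)/49)*(-1*(-7)) = 4 + ((1/49)*48)*7 = 4 + (48/49)*7 = 4 + 48/7 = 76/7 ≈ 10.857)
-L = -1*76/7 = -76/7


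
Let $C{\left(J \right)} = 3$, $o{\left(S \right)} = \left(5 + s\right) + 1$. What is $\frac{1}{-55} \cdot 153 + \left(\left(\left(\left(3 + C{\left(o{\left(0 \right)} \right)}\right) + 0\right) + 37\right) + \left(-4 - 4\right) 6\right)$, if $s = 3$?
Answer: $- \frac{428}{55} \approx -7.7818$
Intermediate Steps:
$o{\left(S \right)} = 9$ ($o{\left(S \right)} = \left(5 + 3\right) + 1 = 8 + 1 = 9$)
$\frac{1}{-55} \cdot 153 + \left(\left(\left(\left(3 + C{\left(o{\left(0 \right)} \right)}\right) + 0\right) + 37\right) + \left(-4 - 4\right) 6\right) = \frac{1}{-55} \cdot 153 + \left(\left(\left(\left(3 + 3\right) + 0\right) + 37\right) + \left(-4 - 4\right) 6\right) = \left(- \frac{1}{55}\right) 153 + \left(\left(\left(6 + 0\right) + 37\right) - 48\right) = - \frac{153}{55} + \left(\left(6 + 37\right) - 48\right) = - \frac{153}{55} + \left(43 - 48\right) = - \frac{153}{55} - 5 = - \frac{428}{55}$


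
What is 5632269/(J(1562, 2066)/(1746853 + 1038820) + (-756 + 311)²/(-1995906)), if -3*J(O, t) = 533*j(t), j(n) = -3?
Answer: -2846825990666885502/50051734357 ≈ -5.6878e+7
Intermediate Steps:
J(O, t) = 533 (J(O, t) = -533*(-3)/3 = -⅓*(-1599) = 533)
5632269/(J(1562, 2066)/(1746853 + 1038820) + (-756 + 311)²/(-1995906)) = 5632269/(533/(1746853 + 1038820) + (-756 + 311)²/(-1995906)) = 5632269/(533/2785673 + (-445)²*(-1/1995906)) = 5632269/(533*(1/2785673) + 198025*(-1/1995906)) = 5632269/(533/2785673 - 198025/1995906) = 5632269/(-50051734357/505449223158) = 5632269*(-505449223158/50051734357) = -2846825990666885502/50051734357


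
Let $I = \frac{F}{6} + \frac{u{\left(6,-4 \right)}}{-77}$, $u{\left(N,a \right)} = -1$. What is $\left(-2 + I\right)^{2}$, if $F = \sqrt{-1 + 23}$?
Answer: $\frac{486581}{106722} - \frac{51 \sqrt{22}}{77} \approx 1.4527$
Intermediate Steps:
$F = \sqrt{22} \approx 4.6904$
$I = \frac{1}{77} + \frac{\sqrt{22}}{6}$ ($I = \frac{\sqrt{22}}{6} - \frac{1}{-77} = \sqrt{22} \cdot \frac{1}{6} - - \frac{1}{77} = \frac{\sqrt{22}}{6} + \frac{1}{77} = \frac{1}{77} + \frac{\sqrt{22}}{6} \approx 0.79472$)
$\left(-2 + I\right)^{2} = \left(-2 + \left(\frac{1}{77} + \frac{\sqrt{22}}{6}\right)\right)^{2} = \left(- \frac{153}{77} + \frac{\sqrt{22}}{6}\right)^{2}$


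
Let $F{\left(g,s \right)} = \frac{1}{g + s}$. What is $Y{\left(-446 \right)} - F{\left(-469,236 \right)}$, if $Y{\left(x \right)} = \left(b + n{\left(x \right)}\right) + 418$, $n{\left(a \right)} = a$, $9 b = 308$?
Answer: $\frac{13057}{2097} \approx 6.2265$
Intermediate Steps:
$b = \frac{308}{9}$ ($b = \frac{1}{9} \cdot 308 = \frac{308}{9} \approx 34.222$)
$Y{\left(x \right)} = \frac{4070}{9} + x$ ($Y{\left(x \right)} = \left(\frac{308}{9} + x\right) + 418 = \frac{4070}{9} + x$)
$Y{\left(-446 \right)} - F{\left(-469,236 \right)} = \left(\frac{4070}{9} - 446\right) - \frac{1}{-469 + 236} = \frac{56}{9} - \frac{1}{-233} = \frac{56}{9} - - \frac{1}{233} = \frac{56}{9} + \frac{1}{233} = \frac{13057}{2097}$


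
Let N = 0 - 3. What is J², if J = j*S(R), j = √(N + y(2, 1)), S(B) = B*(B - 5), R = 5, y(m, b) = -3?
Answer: 0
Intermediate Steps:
N = -3
S(B) = B*(-5 + B)
j = I*√6 (j = √(-3 - 3) = √(-6) = I*√6 ≈ 2.4495*I)
J = 0 (J = (I*√6)*(5*(-5 + 5)) = (I*√6)*(5*0) = (I*√6)*0 = 0)
J² = 0² = 0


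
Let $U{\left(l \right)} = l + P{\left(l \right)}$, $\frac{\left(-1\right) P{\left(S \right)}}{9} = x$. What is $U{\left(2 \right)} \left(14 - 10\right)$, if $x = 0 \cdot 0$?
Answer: $8$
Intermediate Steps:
$x = 0$
$P{\left(S \right)} = 0$ ($P{\left(S \right)} = \left(-9\right) 0 = 0$)
$U{\left(l \right)} = l$ ($U{\left(l \right)} = l + 0 = l$)
$U{\left(2 \right)} \left(14 - 10\right) = 2 \left(14 - 10\right) = 2 \cdot 4 = 8$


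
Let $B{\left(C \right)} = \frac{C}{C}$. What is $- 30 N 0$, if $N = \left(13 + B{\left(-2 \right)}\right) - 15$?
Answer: $0$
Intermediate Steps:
$B{\left(C \right)} = 1$
$N = -1$ ($N = \left(13 + 1\right) - 15 = 14 - 15 = -1$)
$- 30 N 0 = \left(-30\right) \left(-1\right) 0 = 30 \cdot 0 = 0$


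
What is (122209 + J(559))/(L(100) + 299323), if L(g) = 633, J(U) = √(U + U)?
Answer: 122209/299956 + √1118/299956 ≈ 0.40753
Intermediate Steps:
J(U) = √2*√U (J(U) = √(2*U) = √2*√U)
(122209 + J(559))/(L(100) + 299323) = (122209 + √2*√559)/(633 + 299323) = (122209 + √1118)/299956 = (122209 + √1118)*(1/299956) = 122209/299956 + √1118/299956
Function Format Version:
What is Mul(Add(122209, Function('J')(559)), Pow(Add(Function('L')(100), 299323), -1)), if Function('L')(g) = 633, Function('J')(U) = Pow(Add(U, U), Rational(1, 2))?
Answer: Add(Rational(122209, 299956), Mul(Rational(1, 299956), Pow(1118, Rational(1, 2)))) ≈ 0.40753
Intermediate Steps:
Function('J')(U) = Mul(Pow(2, Rational(1, 2)), Pow(U, Rational(1, 2))) (Function('J')(U) = Pow(Mul(2, U), Rational(1, 2)) = Mul(Pow(2, Rational(1, 2)), Pow(U, Rational(1, 2))))
Mul(Add(122209, Function('J')(559)), Pow(Add(Function('L')(100), 299323), -1)) = Mul(Add(122209, Mul(Pow(2, Rational(1, 2)), Pow(559, Rational(1, 2)))), Pow(Add(633, 299323), -1)) = Mul(Add(122209, Pow(1118, Rational(1, 2))), Pow(299956, -1)) = Mul(Add(122209, Pow(1118, Rational(1, 2))), Rational(1, 299956)) = Add(Rational(122209, 299956), Mul(Rational(1, 299956), Pow(1118, Rational(1, 2))))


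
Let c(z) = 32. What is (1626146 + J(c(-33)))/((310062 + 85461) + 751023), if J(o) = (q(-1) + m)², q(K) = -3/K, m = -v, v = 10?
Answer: 542065/382182 ≈ 1.4183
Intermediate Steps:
m = -10 (m = -1*10 = -10)
J(o) = 49 (J(o) = (-3/(-1) - 10)² = (-3*(-1) - 10)² = (3 - 10)² = (-7)² = 49)
(1626146 + J(c(-33)))/((310062 + 85461) + 751023) = (1626146 + 49)/((310062 + 85461) + 751023) = 1626195/(395523 + 751023) = 1626195/1146546 = 1626195*(1/1146546) = 542065/382182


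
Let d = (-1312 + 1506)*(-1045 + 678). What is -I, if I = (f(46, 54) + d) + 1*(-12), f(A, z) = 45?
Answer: 71165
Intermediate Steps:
d = -71198 (d = 194*(-367) = -71198)
I = -71165 (I = (45 - 71198) + 1*(-12) = -71153 - 12 = -71165)
-I = -1*(-71165) = 71165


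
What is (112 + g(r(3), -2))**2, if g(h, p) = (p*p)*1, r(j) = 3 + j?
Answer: 13456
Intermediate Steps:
g(h, p) = p**2 (g(h, p) = p**2*1 = p**2)
(112 + g(r(3), -2))**2 = (112 + (-2)**2)**2 = (112 + 4)**2 = 116**2 = 13456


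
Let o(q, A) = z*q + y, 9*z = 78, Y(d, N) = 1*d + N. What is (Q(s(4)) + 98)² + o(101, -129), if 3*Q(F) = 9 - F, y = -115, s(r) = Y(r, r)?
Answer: 93868/9 ≈ 10430.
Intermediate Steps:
Y(d, N) = N + d (Y(d, N) = d + N = N + d)
s(r) = 2*r (s(r) = r + r = 2*r)
z = 26/3 (z = (⅑)*78 = 26/3 ≈ 8.6667)
Q(F) = 3 - F/3 (Q(F) = (9 - F)/3 = 3 - F/3)
o(q, A) = -115 + 26*q/3 (o(q, A) = 26*q/3 - 115 = -115 + 26*q/3)
(Q(s(4)) + 98)² + o(101, -129) = ((3 - 2*4/3) + 98)² + (-115 + (26/3)*101) = ((3 - ⅓*8) + 98)² + (-115 + 2626/3) = ((3 - 8/3) + 98)² + 2281/3 = (⅓ + 98)² + 2281/3 = (295/3)² + 2281/3 = 87025/9 + 2281/3 = 93868/9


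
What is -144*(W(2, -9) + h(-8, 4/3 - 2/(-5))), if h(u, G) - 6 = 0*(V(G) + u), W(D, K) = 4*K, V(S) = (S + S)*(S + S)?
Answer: 4320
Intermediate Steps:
V(S) = 4*S² (V(S) = (2*S)*(2*S) = 4*S²)
h(u, G) = 6 (h(u, G) = 6 + 0*(4*G² + u) = 6 + 0*(u + 4*G²) = 6 + 0 = 6)
-144*(W(2, -9) + h(-8, 4/3 - 2/(-5))) = -144*(4*(-9) + 6) = -144*(-36 + 6) = -144*(-30) = 4320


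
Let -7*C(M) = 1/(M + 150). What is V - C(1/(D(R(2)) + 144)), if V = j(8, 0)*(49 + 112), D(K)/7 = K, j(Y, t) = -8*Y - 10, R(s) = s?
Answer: -1976615840/165907 ≈ -11914.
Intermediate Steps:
j(Y, t) = -10 - 8*Y
D(K) = 7*K
C(M) = -1/(7*(150 + M)) (C(M) = -1/(7*(M + 150)) = -1/(7*(150 + M)))
V = -11914 (V = (-10 - 8*8)*(49 + 112) = (-10 - 64)*161 = -74*161 = -11914)
V - C(1/(D(R(2)) + 144)) = -11914 - (-1)/(1050 + 7/(7*2 + 144)) = -11914 - (-1)/(1050 + 7/(14 + 144)) = -11914 - (-1)/(1050 + 7/158) = -11914 - (-1)/165907/158 = -11914 - (-1)*158/165907 = -11914 - 1*(-158/165907) = -11914 + 158/165907 = -1976615840/165907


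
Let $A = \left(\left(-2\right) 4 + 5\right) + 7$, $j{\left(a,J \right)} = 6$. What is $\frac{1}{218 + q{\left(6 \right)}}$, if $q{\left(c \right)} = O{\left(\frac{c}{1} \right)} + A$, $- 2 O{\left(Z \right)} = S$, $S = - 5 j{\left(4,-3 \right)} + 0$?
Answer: $\frac{1}{237} \approx 0.0042194$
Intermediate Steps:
$S = -30$ ($S = \left(-5\right) 6 + 0 = -30 + 0 = -30$)
$O{\left(Z \right)} = 15$ ($O{\left(Z \right)} = \left(- \frac{1}{2}\right) \left(-30\right) = 15$)
$A = 4$ ($A = \left(-8 + 5\right) + 7 = -3 + 7 = 4$)
$q{\left(c \right)} = 19$ ($q{\left(c \right)} = 15 + 4 = 19$)
$\frac{1}{218 + q{\left(6 \right)}} = \frac{1}{218 + 19} = \frac{1}{237}$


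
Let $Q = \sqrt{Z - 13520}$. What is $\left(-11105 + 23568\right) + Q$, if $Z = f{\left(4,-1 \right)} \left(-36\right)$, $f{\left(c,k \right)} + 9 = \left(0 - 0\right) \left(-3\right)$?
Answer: $12463 + 2 i \sqrt{3299} \approx 12463.0 + 114.87 i$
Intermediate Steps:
$f{\left(c,k \right)} = -9$ ($f{\left(c,k \right)} = -9 + \left(0 - 0\right) \left(-3\right) = -9 + \left(0 + 0\right) \left(-3\right) = -9 + 0 \left(-3\right) = -9 + 0 = -9$)
$Z = 324$ ($Z = \left(-9\right) \left(-36\right) = 324$)
$Q = 2 i \sqrt{3299}$ ($Q = \sqrt{324 - 13520} = \sqrt{-13196} = 2 i \sqrt{3299} \approx 114.87 i$)
$\left(-11105 + 23568\right) + Q = \left(-11105 + 23568\right) + 2 i \sqrt{3299} = 12463 + 2 i \sqrt{3299}$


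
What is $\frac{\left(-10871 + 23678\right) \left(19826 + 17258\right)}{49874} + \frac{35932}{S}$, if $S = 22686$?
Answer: $\frac{2694040668284}{282860391} \approx 9524.3$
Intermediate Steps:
$\frac{\left(-10871 + 23678\right) \left(19826 + 17258\right)}{49874} + \frac{35932}{S} = \frac{\left(-10871 + 23678\right) \left(19826 + 17258\right)}{49874} + \frac{35932}{22686} = 12807 \cdot 37084 \cdot \frac{1}{49874} + 35932 \cdot \frac{1}{22686} = 474934788 \cdot \frac{1}{49874} + \frac{17966}{11343} = \frac{237467394}{24937} + \frac{17966}{11343} = \frac{2694040668284}{282860391}$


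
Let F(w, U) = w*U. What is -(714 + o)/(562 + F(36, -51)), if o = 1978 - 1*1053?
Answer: 1639/1274 ≈ 1.2865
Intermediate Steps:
o = 925 (o = 1978 - 1053 = 925)
F(w, U) = U*w
-(714 + o)/(562 + F(36, -51)) = -(714 + 925)/(562 - 51*36) = -1639/(562 - 1836) = -1639/(-1274) = -1639*(-1)/1274 = -1*(-1639/1274) = 1639/1274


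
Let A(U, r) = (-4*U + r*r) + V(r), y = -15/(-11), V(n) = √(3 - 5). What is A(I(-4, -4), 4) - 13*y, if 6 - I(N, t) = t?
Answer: -459/11 + I*√2 ≈ -41.727 + 1.4142*I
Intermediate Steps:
V(n) = I*√2 (V(n) = √(-2) = I*√2)
y = 15/11 (y = -15*(-1/11) = 15/11 ≈ 1.3636)
I(N, t) = 6 - t
A(U, r) = r² - 4*U + I*√2 (A(U, r) = (-4*U + r*r) + I*√2 = (-4*U + r²) + I*√2 = (r² - 4*U) + I*√2 = r² - 4*U + I*√2)
A(I(-4, -4), 4) - 13*y = (4² - 4*(6 - 1*(-4)) + I*√2) - 13*15/11 = (16 - 4*(6 + 4) + I*√2) - 195/11 = (16 - 4*10 + I*√2) - 195/11 = (16 - 40 + I*√2) - 195/11 = (-24 + I*√2) - 195/11 = -459/11 + I*√2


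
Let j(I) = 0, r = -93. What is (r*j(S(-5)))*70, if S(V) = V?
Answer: 0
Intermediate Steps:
(r*j(S(-5)))*70 = -93*0*70 = 0*70 = 0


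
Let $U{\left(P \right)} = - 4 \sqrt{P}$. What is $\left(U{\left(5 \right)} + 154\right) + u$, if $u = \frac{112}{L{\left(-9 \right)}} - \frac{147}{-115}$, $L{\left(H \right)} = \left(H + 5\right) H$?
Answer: $\frac{163933}{1035} - 4 \sqrt{5} \approx 149.45$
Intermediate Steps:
$L{\left(H \right)} = H \left(5 + H\right)$ ($L{\left(H \right)} = \left(5 + H\right) H = H \left(5 + H\right)$)
$u = \frac{4543}{1035}$ ($u = \frac{112}{\left(-9\right) \left(5 - 9\right)} - \frac{147}{-115} = \frac{112}{\left(-9\right) \left(-4\right)} - - \frac{147}{115} = \frac{112}{36} + \frac{147}{115} = 112 \cdot \frac{1}{36} + \frac{147}{115} = \frac{28}{9} + \frac{147}{115} = \frac{4543}{1035} \approx 4.3894$)
$\left(U{\left(5 \right)} + 154\right) + u = \left(- 4 \sqrt{5} + 154\right) + \frac{4543}{1035} = \left(154 - 4 \sqrt{5}\right) + \frac{4543}{1035} = \frac{163933}{1035} - 4 \sqrt{5}$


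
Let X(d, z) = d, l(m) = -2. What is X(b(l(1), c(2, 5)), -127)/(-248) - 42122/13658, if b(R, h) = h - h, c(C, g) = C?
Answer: -21061/6829 ≈ -3.0841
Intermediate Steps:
b(R, h) = 0
X(b(l(1), c(2, 5)), -127)/(-248) - 42122/13658 = 0/(-248) - 42122/13658 = 0*(-1/248) - 42122*1/13658 = 0 - 21061/6829 = -21061/6829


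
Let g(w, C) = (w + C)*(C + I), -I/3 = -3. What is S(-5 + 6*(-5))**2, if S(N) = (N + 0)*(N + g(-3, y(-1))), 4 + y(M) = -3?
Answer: 3705625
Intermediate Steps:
I = 9 (I = -3*(-3) = 9)
y(M) = -7 (y(M) = -4 - 3 = -7)
g(w, C) = (9 + C)*(C + w) (g(w, C) = (w + C)*(C + 9) = (C + w)*(9 + C) = (9 + C)*(C + w))
S(N) = N*(-20 + N) (S(N) = (N + 0)*(N + ((-7)**2 + 9*(-7) + 9*(-3) - 7*(-3))) = N*(N + (49 - 63 - 27 + 21)) = N*(N - 20) = N*(-20 + N))
S(-5 + 6*(-5))**2 = ((-5 + 6*(-5))*(-20 + (-5 + 6*(-5))))**2 = ((-5 - 30)*(-20 + (-5 - 30)))**2 = (-35*(-20 - 35))**2 = (-35*(-55))**2 = 1925**2 = 3705625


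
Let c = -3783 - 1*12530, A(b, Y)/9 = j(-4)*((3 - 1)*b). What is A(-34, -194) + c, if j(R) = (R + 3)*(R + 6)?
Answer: -15089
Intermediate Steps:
j(R) = (3 + R)*(6 + R)
A(b, Y) = -36*b (A(b, Y) = 9*((18 + (-4)**2 + 9*(-4))*((3 - 1)*b)) = 9*((18 + 16 - 36)*(2*b)) = 9*(-4*b) = -36*b)
c = -16313 (c = -3783 - 12530 = -16313)
A(-34, -194) + c = -36*(-34) - 16313 = 1224 - 16313 = -15089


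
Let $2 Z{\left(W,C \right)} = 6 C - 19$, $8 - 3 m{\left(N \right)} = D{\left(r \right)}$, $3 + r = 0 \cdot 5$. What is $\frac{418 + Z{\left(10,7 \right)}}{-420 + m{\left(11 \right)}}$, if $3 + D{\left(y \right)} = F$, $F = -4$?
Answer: $- \frac{859}{830} \approx -1.0349$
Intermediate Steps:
$r = -3$ ($r = -3 + 0 \cdot 5 = -3 + 0 = -3$)
$D{\left(y \right)} = -7$ ($D{\left(y \right)} = -3 - 4 = -7$)
$m{\left(N \right)} = 5$ ($m{\left(N \right)} = \frac{8}{3} - - \frac{7}{3} = \frac{8}{3} + \frac{7}{3} = 5$)
$Z{\left(W,C \right)} = - \frac{19}{2} + 3 C$ ($Z{\left(W,C \right)} = \frac{6 C - 19}{2} = \frac{-19 + 6 C}{2} = - \frac{19}{2} + 3 C$)
$\frac{418 + Z{\left(10,7 \right)}}{-420 + m{\left(11 \right)}} = \frac{418 + \left(- \frac{19}{2} + 3 \cdot 7\right)}{-420 + 5} = \frac{418 + \left(- \frac{19}{2} + 21\right)}{-415} = \left(418 + \frac{23}{2}\right) \left(- \frac{1}{415}\right) = \frac{859}{2} \left(- \frac{1}{415}\right) = - \frac{859}{830}$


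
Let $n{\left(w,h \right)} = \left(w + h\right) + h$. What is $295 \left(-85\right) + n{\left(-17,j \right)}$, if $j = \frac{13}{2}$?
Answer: $-25079$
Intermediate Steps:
$j = \frac{13}{2}$ ($j = 13 \cdot \frac{1}{2} = \frac{13}{2} \approx 6.5$)
$n{\left(w,h \right)} = w + 2 h$ ($n{\left(w,h \right)} = \left(h + w\right) + h = w + 2 h$)
$295 \left(-85\right) + n{\left(-17,j \right)} = 295 \left(-85\right) + \left(-17 + 2 \cdot \frac{13}{2}\right) = -25075 + \left(-17 + 13\right) = -25075 - 4 = -25079$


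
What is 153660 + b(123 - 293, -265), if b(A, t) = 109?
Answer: 153769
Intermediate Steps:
153660 + b(123 - 293, -265) = 153660 + 109 = 153769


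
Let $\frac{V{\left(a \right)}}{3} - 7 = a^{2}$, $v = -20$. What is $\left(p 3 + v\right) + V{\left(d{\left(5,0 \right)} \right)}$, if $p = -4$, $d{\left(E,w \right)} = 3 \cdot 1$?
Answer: $16$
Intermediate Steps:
$d{\left(E,w \right)} = 3$
$V{\left(a \right)} = 21 + 3 a^{2}$
$\left(p 3 + v\right) + V{\left(d{\left(5,0 \right)} \right)} = \left(\left(-4\right) 3 - 20\right) + \left(21 + 3 \cdot 3^{2}\right) = \left(-12 - 20\right) + \left(21 + 3 \cdot 9\right) = -32 + \left(21 + 27\right) = -32 + 48 = 16$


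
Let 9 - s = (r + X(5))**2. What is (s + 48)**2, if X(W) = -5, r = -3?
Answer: 49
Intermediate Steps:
s = -55 (s = 9 - (-3 - 5)**2 = 9 - 1*(-8)**2 = 9 - 1*64 = 9 - 64 = -55)
(s + 48)**2 = (-55 + 48)**2 = (-7)**2 = 49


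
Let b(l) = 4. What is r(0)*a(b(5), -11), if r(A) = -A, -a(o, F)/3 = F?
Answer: 0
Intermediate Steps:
a(o, F) = -3*F
r(0)*a(b(5), -11) = (-1*0)*(-3*(-11)) = 0*33 = 0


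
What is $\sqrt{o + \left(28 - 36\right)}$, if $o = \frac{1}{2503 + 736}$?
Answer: $\frac{3 i \sqrt{9325081}}{3239} \approx 2.8284 i$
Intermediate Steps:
$o = \frac{1}{3239} \approx 0.00030874$
$\sqrt{o + \left(28 - 36\right)} = \sqrt{\frac{1}{3239} + \left(28 - 36\right)} = \sqrt{\frac{1}{3239} - 8} = \sqrt{- \frac{25911}{3239}} = \frac{3 i \sqrt{9325081}}{3239}$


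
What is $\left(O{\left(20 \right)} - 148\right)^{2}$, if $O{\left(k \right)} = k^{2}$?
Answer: $63504$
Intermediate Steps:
$\left(O{\left(20 \right)} - 148\right)^{2} = \left(20^{2} - 148\right)^{2} = \left(400 - 148\right)^{2} = 252^{2} = 63504$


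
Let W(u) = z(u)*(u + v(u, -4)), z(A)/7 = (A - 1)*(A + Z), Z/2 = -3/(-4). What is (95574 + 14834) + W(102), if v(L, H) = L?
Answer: 15038006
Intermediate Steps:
Z = 3/2 (Z = 2*(-3/(-4)) = 2*(-3*(-1/4)) = 2*(3/4) = 3/2 ≈ 1.5000)
z(A) = 7*(-1 + A)*(3/2 + A) (z(A) = 7*((A - 1)*(A + 3/2)) = 7*((-1 + A)*(3/2 + A)) = 7*(-1 + A)*(3/2 + A))
W(u) = 2*u*(-21/2 + 7*u**2 + 7*u/2) (W(u) = (-21/2 + 7*u**2 + 7*u/2)*(u + u) = (-21/2 + 7*u**2 + 7*u/2)*(2*u) = 2*u*(-21/2 + 7*u**2 + 7*u/2))
(95574 + 14834) + W(102) = (95574 + 14834) + 7*102*(-3 + 102 + 2*102**2) = 110408 + 7*102*(-3 + 102 + 2*10404) = 110408 + 7*102*(-3 + 102 + 20808) = 110408 + 7*102*20907 = 110408 + 14927598 = 15038006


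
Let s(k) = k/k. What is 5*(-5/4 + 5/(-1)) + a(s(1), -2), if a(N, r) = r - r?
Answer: -125/4 ≈ -31.250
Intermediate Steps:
s(k) = 1
a(N, r) = 0
5*(-5/4 + 5/(-1)) + a(s(1), -2) = 5*(-5/4 + 5/(-1)) + 0 = 5*(-5*1/4 + 5*(-1)) + 0 = 5*(-5/4 - 5) + 0 = 5*(-25/4) + 0 = -125/4 + 0 = -125/4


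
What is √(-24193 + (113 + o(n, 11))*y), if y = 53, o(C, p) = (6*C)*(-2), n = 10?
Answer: 2*I*√6141 ≈ 156.73*I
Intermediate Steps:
o(C, p) = -12*C
√(-24193 + (113 + o(n, 11))*y) = √(-24193 + (113 - 12*10)*53) = √(-24193 + (113 - 120)*53) = √(-24193 - 7*53) = √(-24193 - 371) = √(-24564) = 2*I*√6141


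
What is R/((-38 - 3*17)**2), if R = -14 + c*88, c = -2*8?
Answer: -1422/7921 ≈ -0.17952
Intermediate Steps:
c = -16
R = -1422 (R = -14 - 16*88 = -14 - 1408 = -1422)
R/((-38 - 3*17)**2) = -1422/(-38 - 3*17)**2 = -1422/(-38 - 51)**2 = -1422/((-89)**2) = -1422/7921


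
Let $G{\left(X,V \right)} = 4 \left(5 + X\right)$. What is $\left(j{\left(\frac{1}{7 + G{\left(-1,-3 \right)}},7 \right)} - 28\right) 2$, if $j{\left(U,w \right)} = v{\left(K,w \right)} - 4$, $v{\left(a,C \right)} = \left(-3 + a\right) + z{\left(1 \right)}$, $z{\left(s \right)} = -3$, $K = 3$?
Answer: $-70$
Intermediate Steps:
$G{\left(X,V \right)} = 20 + 4 X$
$v{\left(a,C \right)} = -6 + a$ ($v{\left(a,C \right)} = \left(-3 + a\right) - 3 = -6 + a$)
$j{\left(U,w \right)} = -7$ ($j{\left(U,w \right)} = \left(-6 + 3\right) - 4 = -3 - 4 = -7$)
$\left(j{\left(\frac{1}{7 + G{\left(-1,-3 \right)}},7 \right)} - 28\right) 2 = \left(-7 - 28\right) 2 = \left(-35\right) 2 = -70$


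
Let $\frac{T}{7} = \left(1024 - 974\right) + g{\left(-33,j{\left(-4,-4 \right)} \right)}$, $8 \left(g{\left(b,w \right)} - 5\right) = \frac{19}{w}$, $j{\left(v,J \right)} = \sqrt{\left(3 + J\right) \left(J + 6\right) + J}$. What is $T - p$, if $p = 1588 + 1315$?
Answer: $-2518 - \frac{133 i \sqrt{6}}{48} \approx -2518.0 - 6.7871 i$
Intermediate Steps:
$j{\left(v,J \right)} = \sqrt{J + \left(3 + J\right) \left(6 + J\right)}$ ($j{\left(v,J \right)} = \sqrt{\left(3 + J\right) \left(6 + J\right) + J} = \sqrt{J + \left(3 + J\right) \left(6 + J\right)}$)
$g{\left(b,w \right)} = 5 + \frac{19}{8 w}$ ($g{\left(b,w \right)} = 5 + \frac{19 \frac{1}{w}}{8} = 5 + \frac{19}{8 w}$)
$T = 385 - \frac{133 i \sqrt{6}}{48}$ ($T = 7 \left(\left(1024 - 974\right) + \left(5 + \frac{19}{8 \sqrt{18 + \left(-4\right)^{2} + 10 \left(-4\right)}}\right)\right) = 7 \left(50 + \left(5 + \frac{19}{8 \sqrt{18 + 16 - 40}}\right)\right) = 7 \left(50 + \left(5 + \frac{19}{8 \sqrt{-6}}\right)\right) = 7 \left(50 + \left(5 + \frac{19}{8 i \sqrt{6}}\right)\right) = 7 \left(50 + \left(5 + \frac{19 \left(- \frac{i \sqrt{6}}{6}\right)}{8}\right)\right) = 7 \left(50 + \left(5 - \frac{19 i \sqrt{6}}{48}\right)\right) = 7 \left(55 - \frac{19 i \sqrt{6}}{48}\right) = 385 - \frac{133 i \sqrt{6}}{48} \approx 385.0 - 6.7871 i$)
$p = 2903$
$T - p = \left(385 - \frac{133 i \sqrt{6}}{48}\right) - 2903 = -2518 - \frac{133 i \sqrt{6}}{48}$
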